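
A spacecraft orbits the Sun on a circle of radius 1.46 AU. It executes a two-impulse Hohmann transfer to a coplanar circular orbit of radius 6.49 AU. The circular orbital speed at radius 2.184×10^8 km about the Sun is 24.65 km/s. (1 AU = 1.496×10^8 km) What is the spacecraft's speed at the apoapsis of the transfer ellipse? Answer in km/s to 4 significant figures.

From the circular-orbit relation v² = μ/r at r = 2.184×10^8 km: μ = v²r = (24.65)² × 2.184×10^8 = 1.32705×10^11 km³/s².
In km: r₁ = 1.46 × 1.496×10^8 = 2.18416×10^8 km; r₂ = 6.49 × 1.496×10^8 = 9.70904×10^8 km.
Semi-major axis of the transfer orbit: a_t = (2.18416×10^8 + 9.70904×10^8)/2 = 5.9466×10^8 km.
The apoapsis of the transfer ellipse is at r = 9.70904×10^8 km.
From the vis-viva equation, v = √[μ(2/r − 1/a_t)] = 7.085 km/s.

v = 7.085 km/s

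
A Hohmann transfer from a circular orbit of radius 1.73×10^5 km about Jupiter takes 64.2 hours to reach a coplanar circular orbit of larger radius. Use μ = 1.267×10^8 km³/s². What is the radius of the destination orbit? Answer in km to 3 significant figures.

r₂ = 1.59×10^6 km

Transfer time t = 64.2 hours = 2.3112×10^5 s, and t = π√(a_t³/μ).
So a_t = (μ t²/π²)^(1/3) = (1.267×10^8 × (2.3112×10^5)² / π²)^(1/3) = 8.8183×10^5 km.
Since a_t = (r₁ + r₂)/2, r₂ = 2a_t − r₁ = 2×8.8183×10^5 − 1.730×10^5 = 1.59066×10^6 km.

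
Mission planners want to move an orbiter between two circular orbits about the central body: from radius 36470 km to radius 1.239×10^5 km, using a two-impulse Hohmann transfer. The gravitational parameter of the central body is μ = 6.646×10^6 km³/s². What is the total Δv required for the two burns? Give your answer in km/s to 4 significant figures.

Δv = 5.666 km/s

Transfer-ellipse semi-major axis a_t = (r₁ + r₂)/2 = (36470 + 1.239×10^5)/2 = 80185 km.
At r₁ the circular-orbit speed is v₁ = √(μ/r₁) = 13.499 km/s.
On the transfer ellipse at r₁, v² = μ(2/r − 1/a) gives v_p = √[μ(2/r₁ − 1/a_t)] = 16.780 km/s.
First burn Δv₁ = |v_p − v₁| = 3.281 km/s.
At r₂, v₂ = √(μ/r₂) = 7.324 km/s.
Transfer-orbit speed at r₂: v_a = √[μ(2/r₂ − 1/a_t)] = 4.939 km/s.
Second burn Δv₂ = |v₂ − v_a| = 2.385 km/s.
Δv = Δv₁ + Δv₂ = 3.281 + 2.385 = 5.666 km/s.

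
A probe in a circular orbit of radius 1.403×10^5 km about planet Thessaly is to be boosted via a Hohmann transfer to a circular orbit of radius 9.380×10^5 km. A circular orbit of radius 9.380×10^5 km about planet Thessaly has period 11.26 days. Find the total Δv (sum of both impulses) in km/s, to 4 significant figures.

Δv = 7.965 km/s

From Kepler's third law T² = 4π²r³/μ at r = 9.380×10^5 km, T = 11.26 days = 11.26 × 86400 s = 9.72864×10^5 s: μ = 4π²r³/T² = 3.44242×10^7 km³/s².
Semi-major axis of the transfer orbit: a_t = (1.403×10^5 + 9.380×10^5)/2 = 5.3915×10^5 km.
At r₁ the circular-orbit speed is v₁ = √(μ/r₁) = 15.664 km/s.
Transfer-orbit speed at r₁ (vis-viva): v_p = √[μ(2/r₁ − 1/a_t)] = 20.661 km/s.
First burn Δv₁ = |v_p − v₁| = 4.997 km/s.
At r₂, v₂ = √(μ/r₂) = 6.058 km/s.
Transfer-orbit speed at r₂: v_a = √[μ(2/r₂ − 1/a_t)] = 3.090 km/s.
Second burn Δv₂ = |v₂ − v_a| = 2.968 km/s.
Δv = Δv₁ + Δv₂ = 4.997 + 2.968 = 7.965 km/s.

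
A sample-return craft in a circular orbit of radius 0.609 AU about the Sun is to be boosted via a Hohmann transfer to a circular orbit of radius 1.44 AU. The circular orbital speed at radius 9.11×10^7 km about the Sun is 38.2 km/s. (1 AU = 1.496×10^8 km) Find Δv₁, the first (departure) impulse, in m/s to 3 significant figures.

Δv₁ = 7090 m/s

From the circular-orbit relation v² = μ/r at r = 9.11×10^7 km: μ = v²r = (38.2)² × 9.11×10^7 = 1.32937×10^11 km³/s².
In km: r₁ = 0.609 × 1.496×10^8 = 9.11064×10^7 km; r₂ = 1.44 × 1.496×10^8 = 2.15424×10^8 km.
Semi-major axis of the transfer orbit: a_t = (9.11064×10^7 + 2.15424×10^8)/2 = 1.532652×10^8 km.
On the circular orbit at r = 9.11064×10^7 km, v_c = √(μ/r) = 38.199 km/s.
Transfer-orbit speed at the same r (vis-viva, a = a_t): v_t = √[μ(2/r − 1/a_t)] = 45.287 km/s.
Δv₁ = |v_t − v_c| = |45.287 − 38.199| = 7.088 km/s.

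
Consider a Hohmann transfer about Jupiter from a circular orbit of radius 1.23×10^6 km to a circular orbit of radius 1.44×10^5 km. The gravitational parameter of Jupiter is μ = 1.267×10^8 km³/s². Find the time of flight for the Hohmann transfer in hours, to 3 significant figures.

t = 44.1 hours

The Hohmann ellipse has a_t = (r₁ + r₂)/2 = 6.870×10^5 km.
By Kepler's third law the transfer-orbit period is T = 2π√(a_t³/μ), so t = T/2 = 1.589×10^5 s.
Converting: 1.589×10^5 s ÷ 3600 s/hour = 44.1 hours.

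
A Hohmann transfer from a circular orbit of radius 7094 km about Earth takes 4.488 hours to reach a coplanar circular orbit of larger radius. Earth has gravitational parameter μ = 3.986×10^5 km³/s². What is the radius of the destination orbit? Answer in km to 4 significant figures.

Transfer time t = 4.488 hours = 16156.8 s, and t = π√(a_t³/μ).
So a_t = (μ t²/π²)^(1/3) = (3.986×10^5 × (16156.8)² / π²)^(1/3) = 21927 km.
Since a_t = (r₁ + r₂)/2, r₂ = 2a_t − r₁ = 2×21927 − 7094 = 36760 km.

r₂ = 36760 km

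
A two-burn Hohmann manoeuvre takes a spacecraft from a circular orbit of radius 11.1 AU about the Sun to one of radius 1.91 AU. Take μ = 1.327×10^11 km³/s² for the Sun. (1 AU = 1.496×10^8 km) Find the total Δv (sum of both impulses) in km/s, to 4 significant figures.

Δv = 10.70 km/s

In km: r₁ = 11.1 × 1.496×10^8 = 1.66056×10^9 km; r₂ = 1.91 × 1.496×10^8 = 2.85736×10^8 km.
The Hohmann ellipse has a_t = (r₁ + r₂)/2 = 9.73148×10^8 km.
At r₁ the circular-orbit speed is v₁ = √(μ/r₁) = 8.939 km/s.
On the transfer ellipse at r₁, v² = μ(2/r − 1/a) gives v_a = √[μ(2/r₁ − 1/a_t)] = 4.844 km/s.
First burn Δv₁ = |v_a − v₁| = 4.095 km/s.
Circular speed at r₂: v₂ = √(μ/r₂) = 21.550 km/s.
Transfer-orbit speed at r₂: v_p = √[μ(2/r₂ − 1/a_t)] = 28.151 km/s.
Second burn Δv₂ = |v₂ − v_p| = 6.601 km/s.
Δv = Δv₁ + Δv₂ = 4.095 + 6.601 = 10.70 km/s.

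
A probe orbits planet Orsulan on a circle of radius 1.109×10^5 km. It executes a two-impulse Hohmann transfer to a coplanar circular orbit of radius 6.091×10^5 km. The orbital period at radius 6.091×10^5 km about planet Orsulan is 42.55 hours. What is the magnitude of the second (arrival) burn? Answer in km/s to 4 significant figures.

From Kepler's third law T² = 4π²r³/μ at r = 6.091×10^5 km, T = 42.55 hours = 42.55 × 3600 s = 1.5318×10^5 s: μ = 4π²r³/T² = 3.80208×10^8 km³/s².
Semi-major axis of the transfer orbit: a_t = (1.109×10^5 + 6.091×10^5)/2 = 3.600×10^5 km.
Circular speed at r = 6.091×10^5 km: v_c = √(μ/r) = 24.984 km/s.
Transfer-orbit speed at the same r (vis-viva, a = a_t): v_t = √[μ(2/r − 1/a_t)] = 13.867 km/s.
Δv₂ = |v_t − v_c| = |13.867 − 24.984| = 11.12 km/s.

Δv₂ = 11.12 km/s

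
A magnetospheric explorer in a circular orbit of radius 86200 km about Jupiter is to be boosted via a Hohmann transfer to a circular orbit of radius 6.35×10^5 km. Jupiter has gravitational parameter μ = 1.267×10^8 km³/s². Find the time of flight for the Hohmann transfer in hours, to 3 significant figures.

t = 16.8 hours

The Hohmann ellipse has a_t = (r₁ + r₂)/2 = 3.606×10^5 km.
Half the transfer-orbit period gives t = π√(a_t³/μ) = 60440 s.
Converting: 60440 s ÷ 3600 s/hour = 16.8 hours.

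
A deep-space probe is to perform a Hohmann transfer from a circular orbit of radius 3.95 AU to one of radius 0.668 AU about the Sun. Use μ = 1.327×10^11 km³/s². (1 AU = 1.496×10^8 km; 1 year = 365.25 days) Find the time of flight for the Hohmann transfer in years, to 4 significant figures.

In km: r₁ = 3.95 × 1.496×10^8 = 5.9092×10^8 km; r₂ = 0.668 × 1.496×10^8 = 9.99328×10^7 km.
The Hohmann ellipse has a_t = (r₁ + r₂)/2 = 3.454264×10^8 km.
By Kepler's third law the transfer-orbit period is T = 2π√(a_t³/μ), so t = T/2 = 5.5367×10^7 s.
Converting: 5.5367×10^7 s ÷ 3.15576×10^7 s/year (365.25 × 86400) = 1.754 years.

t = 1.754 years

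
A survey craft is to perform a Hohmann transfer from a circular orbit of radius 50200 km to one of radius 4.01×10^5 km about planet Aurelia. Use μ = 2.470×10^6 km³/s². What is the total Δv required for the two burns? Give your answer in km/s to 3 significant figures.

The Hohmann ellipse has a_t = (r₁ + r₂)/2 = 2.256×10^5 km.
At r₁ the circular-orbit speed is v₁ = √(μ/r₁) = 7.01450 km/s.
Transfer-orbit speed at r₁ (v² = μ(2/r − 1/a)): v_p = √[μ(2/r₁ − 1/a_t)] = 9.35189 km/s.
First burn Δv₁ = |v_p − v₁| = 2.33739 km/s.
Circular speed at r₂: v₂ = √(μ/r₂) = 2.48185 km/s.
Transfer-orbit speed at r₂: v_a = √[μ(2/r₂ − 1/a_t)] = 1.17073 km/s.
Second burn Δv₂ = |v₂ − v_a| = 1.31112 km/s.
Δv = Δv₁ + Δv₂ = 2.33739 + 1.31112 = 3.649 km/s.

Δv = 3.65 km/s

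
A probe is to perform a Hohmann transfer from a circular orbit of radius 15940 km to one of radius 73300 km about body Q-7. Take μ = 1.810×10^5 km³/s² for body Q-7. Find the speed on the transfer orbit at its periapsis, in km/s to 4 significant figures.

Semi-major axis of the transfer orbit: a_t = (15940 + 73300)/2 = 44620 km.
The periapsis of the transfer ellipse is at r = 15940 km.
Applying v² = μ(2/r − 1/a_t): v = 4.319 km/s.

v = 4.319 km/s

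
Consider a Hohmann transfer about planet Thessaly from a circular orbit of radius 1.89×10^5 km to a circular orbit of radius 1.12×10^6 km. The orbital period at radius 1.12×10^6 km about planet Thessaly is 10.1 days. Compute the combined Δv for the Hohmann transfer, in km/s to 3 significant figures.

From Kepler's third law T² = 4π²r³/μ at r = 1.12×10^6 km, T = 10.1 days = 10.1 × 86400 s = 8.7264×10^5 s: μ = 4π²r³/T² = 7.28356×10^7 km³/s².
Semi-major axis of the transfer orbit: a_t = (1.890×10^5 + 1.120×10^6)/2 = 6.545×10^5 km.
At r₁ the circular-orbit speed is v₁ = √(μ/r₁) = 19.631 km/s.
On the transfer ellipse at r₁, vis-viva equation gives v_p = √[μ(2/r₁ − 1/a_t)] = 25.680 km/s.
First burn Δv₁ = |v_p − v₁| = 6.049 km/s.
Circular speed at r₂: v₂ = √(μ/r₂) = 8.0642 km/s.
Transfer-orbit speed at r₂: v_a = √[μ(2/r₂ − 1/a_t)] = 4.3335 km/s.
Second burn Δv₂ = |v₂ − v_a| = 3.731 km/s.
Δv = Δv₁ + Δv₂ = 6.049 + 3.731 = 9.780 km/s.

Δv = 9.78 km/s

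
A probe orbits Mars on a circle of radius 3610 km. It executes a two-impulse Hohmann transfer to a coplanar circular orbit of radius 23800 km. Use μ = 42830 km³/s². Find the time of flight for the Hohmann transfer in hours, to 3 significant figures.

The Hohmann ellipse has a_t = (r₁ + r₂)/2 = 13705 km.
By Kepler's third law the transfer-orbit period is T = 2π√(a_t³/μ), so t = T/2 = 24360 s.
Converting: 24360 s ÷ 3600 s/hour = 6.77 hours.

t = 6.77 hours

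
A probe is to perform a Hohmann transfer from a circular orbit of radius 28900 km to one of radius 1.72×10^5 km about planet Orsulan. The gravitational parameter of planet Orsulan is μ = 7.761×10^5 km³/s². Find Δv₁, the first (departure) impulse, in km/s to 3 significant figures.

Δv₁ = 1.60 km/s

Transfer-ellipse semi-major axis a_t = (r₁ + r₂)/2 = (28900 + 1.720×10^5)/2 = 1.0045×10^5 km.
Circular speed at r = 28900 km: v_c = √(μ/r) = 5.182 km/s.
Transfer-orbit speed at the same r (vis-viva, a = a_t): v_t = √[μ(2/r − 1/a_t)] = 6.781 km/s.
Δv₁ = |v_t − v_c| = |6.781 − 5.182| = 1.599 km/s.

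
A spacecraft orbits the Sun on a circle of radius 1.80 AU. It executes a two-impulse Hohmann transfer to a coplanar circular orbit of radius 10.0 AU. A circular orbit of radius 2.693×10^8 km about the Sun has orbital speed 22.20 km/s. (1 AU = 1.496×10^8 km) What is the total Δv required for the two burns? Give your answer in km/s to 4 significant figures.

Δv = 10.92 km/s

From the circular-orbit relation v² = μ/r at r = 2.693×10^8 km: μ = v²r = (22.20)² × 2.693×10^8 = 1.32722×10^11 km³/s².
In km: r₁ = 1.80 × 1.496×10^8 = 2.6928×10^8 km; r₂ = 10.0 × 1.496×10^8 = 1.496×10^9 km.
Semi-major axis of the transfer orbit: a_t = (2.6928×10^8 + 1.496×10^9)/2 = 8.8264×10^8 km.
Circular speed at r₁: v₁ = √(μ/r₁) = √(1.32722×10^11/2.6928×10^8) = 22.201 km/s.
On the transfer ellipse at r₁, v² = μ(2/r − 1/a) gives v_p = √[μ(2/r₁ − 1/a_t)] = 28.903 km/s.
First burn Δv₁ = |v_p − v₁| = 6.702 km/s.
At r₂, v₂ = √(μ/r₂) = 9.419 km/s.
Transfer-orbit speed at r₂: v_a = √[μ(2/r₂ − 1/a_t)] = 5.203 km/s.
Second burn Δv₂ = |v₂ − v_a| = 4.216 km/s.
Δv = Δv₁ + Δv₂ = 6.702 + 4.216 = 10.92 km/s.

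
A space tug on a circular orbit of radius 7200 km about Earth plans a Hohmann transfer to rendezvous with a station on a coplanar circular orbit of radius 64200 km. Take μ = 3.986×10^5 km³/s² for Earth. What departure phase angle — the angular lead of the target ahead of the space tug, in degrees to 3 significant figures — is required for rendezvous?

Transfer-ellipse semi-major axis a_t = (r₁ + r₂)/2 = (7200 + 64200)/2 = 35700 km.
Transfer time t = π√(a_t³/μ) = 33565 s.
The target's mean motion on its circular orbit is ω₂ = √(μ/r₂³) = 3.8812×10^-5 rad/s.
Angle swept by the target during transfer: ω₂·t = 1.3027 rad = 74.64°.
The space tug traverses 180° on the transfer ellipse, so the target must lead by 180° − 74.64° = 105°.

φ = 105°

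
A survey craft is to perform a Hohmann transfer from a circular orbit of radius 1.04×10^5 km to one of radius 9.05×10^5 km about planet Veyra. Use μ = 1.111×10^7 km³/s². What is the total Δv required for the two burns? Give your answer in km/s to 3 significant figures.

The Hohmann ellipse has a_t = (r₁ + r₂)/2 = 5.045×10^5 km.
At r₁ the circular-orbit speed is v₁ = √(μ/r₁) = 10.336 km/s.
On the transfer ellipse at r₁, vis-viva equation gives v_p = √[μ(2/r₁ − 1/a_t)] = 13.843 km/s.
First burn Δv₁ = |v_p − v₁| = 3.507 km/s.
At r₂, v₂ = √(μ/r₂) = 3.504 km/s.
Transfer-orbit speed at r₂: v_a = √[μ(2/r₂ − 1/a_t)] = 1.591 km/s.
Second burn Δv₂ = |v₂ − v_a| = 1.913 km/s.
Δv = Δv₁ + Δv₂ = 3.507 + 1.913 = 5.420 km/s.

Δv = 5.42 km/s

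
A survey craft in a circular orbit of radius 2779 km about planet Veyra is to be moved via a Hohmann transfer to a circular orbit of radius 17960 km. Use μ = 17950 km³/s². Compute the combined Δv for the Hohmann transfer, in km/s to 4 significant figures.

Transfer-ellipse semi-major axis a_t = (r₁ + r₂)/2 = (2779 + 17960)/2 = 10369.5 km.
Circular speed at r₁: v₁ = √(μ/r₁) = √(17950/2779) = 2.54149 km/s.
On the transfer ellipse at r₁, v² = μ(2/r − 1/a) gives v_p = √[μ(2/r₁ − 1/a_t)] = 3.34474 km/s.
First burn Δv₁ = |v_p − v₁| = 0.80325 km/s.
At r₂, v₂ = √(μ/r₂) = 0.99972 km/s.
Transfer-orbit speed at r₂: v_a = √[μ(2/r₂ − 1/a_t)] = 0.51754 km/s.
Second burn Δv₂ = |v₂ − v_a| = 0.48218 km/s.
Total Δv = Δv₁ + Δv₂ = 1.285 km/s.

Δv = 1.285 km/s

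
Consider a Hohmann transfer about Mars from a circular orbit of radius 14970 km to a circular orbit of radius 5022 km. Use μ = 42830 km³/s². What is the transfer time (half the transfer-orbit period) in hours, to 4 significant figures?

t = 4.214 hours

Semi-major axis of the transfer orbit: a_t = (14970 + 5022)/2 = 9996 km.
Half the transfer-orbit period gives t = π√(a_t³/μ) = 15170 s.
Converting: 15170 s ÷ 3600 s/hour = 4.214 hours.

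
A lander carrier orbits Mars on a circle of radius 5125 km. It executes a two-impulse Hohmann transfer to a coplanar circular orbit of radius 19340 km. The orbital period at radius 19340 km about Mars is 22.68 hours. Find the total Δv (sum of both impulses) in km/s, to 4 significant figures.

Δv = 1.269 km/s

From Kepler's third law T² = 4π²r³/μ at r = 19340 km, T = 22.68 hours = 22.68 × 3600 s = 81648 s: μ = 4π²r³/T² = 42838.9 km³/s².
Semi-major axis of the transfer orbit: a_t = (5125 + 19340)/2 = 12232.5 km.
At r₁ the circular-orbit speed is v₁ = √(μ/r₁) = 2.89116 km/s.
Transfer-orbit speed at r₁ (vis-viva equation): v_p = √[μ(2/r₁ − 1/a_t)] = 3.63532 km/s.
First burn Δv₁ = |v_p − v₁| = 0.7442 km/s.
Circular speed at r₂: v₂ = √(μ/r₂) = 1.4883 km/s.
Transfer-orbit speed at r₂: v_a = √[μ(2/r₂ − 1/a_t)] = 0.96334 km/s.
Second burn Δv₂ = |v₂ − v_a| = 0.5250 km/s.
Δv = Δv₁ + Δv₂ = 0.7442 + 0.5250 = 1.269 km/s.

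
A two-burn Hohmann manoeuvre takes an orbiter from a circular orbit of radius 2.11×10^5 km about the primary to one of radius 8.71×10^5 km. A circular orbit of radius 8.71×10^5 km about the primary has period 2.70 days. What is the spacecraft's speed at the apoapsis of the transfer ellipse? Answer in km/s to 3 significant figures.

From Kepler's third law T² = 4π²r³/μ at r = 8.71×10^5 km, T = 2.70 days = 2.70 × 86400 s = 2.3328×10^5 s: μ = 4π²r³/T² = 4.79357×10^8 km³/s².
Semi-major axis of the transfer orbit: a_t = (2.110×10^5 + 8.710×10^5)/2 = 5.410×10^5 km.
At apoapsis, r = 8.710×10^5 km.
Applying v² = μ(2/r − 1/a_t): v = 14.65 km/s.

v = 14.7 km/s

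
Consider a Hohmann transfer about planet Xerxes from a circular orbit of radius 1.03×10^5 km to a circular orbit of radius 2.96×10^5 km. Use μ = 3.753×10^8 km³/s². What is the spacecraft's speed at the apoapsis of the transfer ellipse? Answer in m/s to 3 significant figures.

Transfer-ellipse semi-major axis a_t = (r₁ + r₂)/2 = (1.030×10^5 + 2.960×10^5)/2 = 1.995×10^5 km.
The apoapsis of the transfer ellipse is at r = 2.960×10^5 km.
Applying v² = μ(2/r − 1/a_t): v = 25.59 km/s.

v = 25600 m/s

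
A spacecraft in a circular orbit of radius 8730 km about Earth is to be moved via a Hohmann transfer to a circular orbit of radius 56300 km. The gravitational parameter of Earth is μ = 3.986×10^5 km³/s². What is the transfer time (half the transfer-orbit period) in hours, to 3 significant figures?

Transfer-ellipse semi-major axis a_t = (r₁ + r₂)/2 = (8730 + 56300)/2 = 32515 km.
Transfer time t = π√(a_t³/μ) = π√((32515)³ / 3.986×10^5) = 29170 s.
Converting: 29170 s ÷ 3600 s/hour = 8.10 hours.

t = 8.10 hours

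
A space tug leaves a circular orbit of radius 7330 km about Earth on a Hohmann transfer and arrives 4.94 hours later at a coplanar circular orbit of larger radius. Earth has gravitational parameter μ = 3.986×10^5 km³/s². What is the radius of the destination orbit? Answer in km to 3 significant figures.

Transfer time t = 4.94 hours = 17784 s, and t = π√(a_t³/μ).
So a_t = (μ t²/π²)^(1/3) = (3.986×10^5 × (17784)² / π²)^(1/3) = 23376 km.
Since a_t = (r₁ + r₂)/2, r₂ = 2a_t − r₁ = 2×23376 − 7330 = 39422 km.

r₂ = 39400 km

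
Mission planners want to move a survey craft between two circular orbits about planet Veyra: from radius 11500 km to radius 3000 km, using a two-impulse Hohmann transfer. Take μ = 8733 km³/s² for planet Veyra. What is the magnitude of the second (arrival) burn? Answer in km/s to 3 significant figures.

Δv₂ = 0.443 km/s

The Hohmann ellipse has a_t = (r₁ + r₂)/2 = 7250 km.
Circular speed at r = 3000 km: v_c = √(μ/r) = 1.706165 km/s.
Transfer-orbit speed at the same r (vis-viva, a = a_t): v_t = √[μ(2/r − 1/a_t)] = 2.148825 km/s.
Δv₂ = |v_t − v_c| = |2.148825 − 1.706165| = 0.4427 km/s.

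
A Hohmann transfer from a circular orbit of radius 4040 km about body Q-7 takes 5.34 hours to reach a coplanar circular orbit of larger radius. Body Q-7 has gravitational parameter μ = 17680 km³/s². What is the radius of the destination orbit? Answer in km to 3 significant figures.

r₂ = 13400 km

Transfer time t = 5.34 hours = 19224 s, and t = π√(a_t³/μ).
So a_t = (μ t²/π²)^(1/3) = (17680 × (19224)² / π²)^(1/3) = 8715.5 km.
Since a_t = (r₁ + r₂)/2, r₂ = 2a_t − r₁ = 2×8715.5 − 4040 = 13391 km.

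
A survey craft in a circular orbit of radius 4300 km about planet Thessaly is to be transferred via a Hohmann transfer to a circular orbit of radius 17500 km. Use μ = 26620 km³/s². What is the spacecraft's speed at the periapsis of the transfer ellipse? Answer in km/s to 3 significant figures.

v = 3.15 km/s

Semi-major axis of the transfer orbit: a_t = (4300 + 17500)/2 = 10900 km.
At periapsis, r = 4300 km.
From the vis-viva equation, v = √[μ(2/r − 1/a_t)] = 3.153 km/s.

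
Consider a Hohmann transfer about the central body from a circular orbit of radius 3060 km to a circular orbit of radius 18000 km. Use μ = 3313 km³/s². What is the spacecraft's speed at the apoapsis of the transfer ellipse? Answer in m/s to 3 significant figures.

Semi-major axis of the transfer orbit: a_t = (3060 + 18000)/2 = 10530 km.
The apoapsis of the transfer ellipse is at r = 18000 km.
From the vis-viva equation, v = √[μ(2/r − 1/a_t)] = 0.2313 km/s.

v = 231 m/s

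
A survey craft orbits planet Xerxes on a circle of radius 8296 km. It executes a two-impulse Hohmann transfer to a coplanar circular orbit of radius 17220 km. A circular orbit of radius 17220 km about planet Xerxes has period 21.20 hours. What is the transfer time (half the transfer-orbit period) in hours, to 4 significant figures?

t = 6.760 hours

From Kepler's third law T² = 4π²r³/μ at r = 17220 km, T = 21.20 hours = 21.20 × 3600 s = 76320 s: μ = 4π²r³/T² = 34608.5 km³/s².
The Hohmann ellipse has a_t = (r₁ + r₂)/2 = 12758 km.
By Kepler's third law the transfer-orbit period is T = 2π√(a_t³/μ), so t = T/2 = 24335 s.
Converting: 24335 s ÷ 3600 s/hour = 6.760 hours.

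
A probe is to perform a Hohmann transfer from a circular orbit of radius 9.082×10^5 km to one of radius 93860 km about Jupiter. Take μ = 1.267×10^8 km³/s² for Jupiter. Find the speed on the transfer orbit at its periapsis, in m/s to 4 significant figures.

v = 49470 m/s

Semi-major axis of the transfer orbit: a_t = (9.082×10^5 + 93860)/2 = 5.0103×10^5 km.
At periapsis, r = 93860 km.
Applying v² = μ(2/r − 1/a_t): v = 49.47 km/s.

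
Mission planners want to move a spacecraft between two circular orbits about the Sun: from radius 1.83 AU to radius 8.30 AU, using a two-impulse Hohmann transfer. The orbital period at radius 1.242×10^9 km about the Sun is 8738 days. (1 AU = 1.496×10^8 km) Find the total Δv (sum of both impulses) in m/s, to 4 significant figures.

Δv = 10290 m/s

From Kepler's third law T² = 4π²r³/μ at r = 1.242×10^9 km, T = 8738 days = 8738 × 86400 s = 7.549632×10^8 s: μ = 4π²r³/T² = 1.32701×10^11 km³/s².
In km: r₁ = 1.83 × 1.496×10^8 = 2.73768×10^8 km; r₂ = 8.30 × 1.496×10^8 = 1.24168×10^9 km.
Transfer-ellipse semi-major axis a_t = (r₁ + r₂)/2 = (2.73768×10^8 + 1.24168×10^9)/2 = 7.57724×10^8 km.
Circular speed at r₁: v₁ = √(μ/r₁) = √(1.32701×10^11/2.73768×10^8) = 22.016 km/s.
Transfer-orbit speed at r₁ (vis-viva equation): v_p = √[μ(2/r₁ − 1/a_t)] = 28.183 km/s.
First burn Δv₁ = |v_p − v₁| = 6.167 km/s.
Circular speed at r₂: v₂ = √(μ/r₂) = 10.338 km/s.
Transfer-orbit speed at r₂: v_a = √[μ(2/r₂ − 1/a_t)] = 6.2139 km/s.
Second burn Δv₂ = |v₂ − v_a| = 4.124 km/s.
Δv = Δv₁ + Δv₂ = 6.167 + 4.124 = 10.29 km/s.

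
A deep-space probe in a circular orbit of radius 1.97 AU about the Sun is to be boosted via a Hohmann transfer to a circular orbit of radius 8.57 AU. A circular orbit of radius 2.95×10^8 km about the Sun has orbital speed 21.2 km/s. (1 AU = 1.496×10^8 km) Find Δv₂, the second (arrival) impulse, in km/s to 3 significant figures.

Δv₂ = 3.95 km/s

From the circular-orbit relation v² = μ/r at r = 2.95×10^8 km: μ = v²r = (21.2)² × 2.95×10^8 = 1.32585×10^11 km³/s².
In km: r₁ = 1.97 × 1.496×10^8 = 2.94712×10^8 km; r₂ = 8.57 × 1.496×10^8 = 1.282072×10^9 km.
Semi-major axis of the transfer orbit: a_t = (2.94712×10^8 + 1.282072×10^9)/2 = 7.88392×10^8 km.
Circular speed at r = 1.282072×10^9 km: v_c = √(μ/r) = 10.17 km/s.
Vis-viva on the transfer ellipse at r = 1.282072×10^9 km gives v_t = √[μ(2/r − 1/a_t)] = 6.218 km/s.
Δv₂ = |v_t − v_c| = |6.218 − 10.17| = 3.952 km/s.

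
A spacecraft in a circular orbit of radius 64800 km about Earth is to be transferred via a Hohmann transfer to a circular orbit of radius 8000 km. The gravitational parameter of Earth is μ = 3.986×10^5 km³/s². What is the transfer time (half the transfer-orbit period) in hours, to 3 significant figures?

Semi-major axis of the transfer orbit: a_t = (64800 + 8000)/2 = 36400 km.
By Kepler's third law the transfer-orbit period is T = 2π√(a_t³/μ), so t = T/2 = 34560 s.
Converting: 34560 s ÷ 3600 s/hour = 9.60 hours.

t = 9.60 hours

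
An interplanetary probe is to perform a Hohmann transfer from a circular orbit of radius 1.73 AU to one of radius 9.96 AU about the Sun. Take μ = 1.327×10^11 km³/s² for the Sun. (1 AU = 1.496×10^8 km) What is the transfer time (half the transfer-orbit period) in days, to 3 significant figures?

t = 2580 days

In km: r₁ = 1.73 × 1.496×10^8 = 2.58808×10^8 km; r₂ = 9.96 × 1.496×10^8 = 1.490016×10^9 km.
Semi-major axis of the transfer orbit: a_t = (2.58808×10^8 + 1.490016×10^9)/2 = 8.74412×10^8 km.
Transfer time t = π√(a_t³/μ) = π√((8.74412×10^8)³ / 1.327×10^11) = 2.230×10^8 s.
Converting: 2.230×10^8 s ÷ 86400 s/day = 2580 days.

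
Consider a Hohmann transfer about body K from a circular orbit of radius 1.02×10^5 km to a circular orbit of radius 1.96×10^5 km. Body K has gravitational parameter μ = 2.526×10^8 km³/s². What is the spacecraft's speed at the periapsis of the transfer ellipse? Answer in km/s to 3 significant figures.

v = 57.1 km/s

Semi-major axis of the transfer orbit: a_t = (1.020×10^5 + 1.960×10^5)/2 = 1.490×10^5 km.
The periapsis of the transfer ellipse is at r = 1.020×10^5 km.
Applying v² = μ(2/r − 1/a_t): v = 57.08 km/s.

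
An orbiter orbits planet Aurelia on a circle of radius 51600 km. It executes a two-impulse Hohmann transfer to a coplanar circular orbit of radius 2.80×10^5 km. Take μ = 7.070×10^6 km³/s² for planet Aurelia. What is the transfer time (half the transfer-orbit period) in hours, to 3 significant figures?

t = 22.2 hours

Semi-major axis of the transfer orbit: a_t = (51600 + 2.800×10^5)/2 = 1.658×10^5 km.
Transfer time t = π√(a_t³/μ) = π√((1.658×10^5)³ / 7.070×10^6) = 79770 s.
Converting: 79770 s ÷ 3600 s/hour = 22.2 hours.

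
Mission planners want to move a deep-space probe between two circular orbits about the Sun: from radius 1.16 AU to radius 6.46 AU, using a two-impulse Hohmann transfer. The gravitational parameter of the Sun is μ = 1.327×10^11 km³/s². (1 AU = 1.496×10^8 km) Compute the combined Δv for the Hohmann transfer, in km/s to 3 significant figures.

Δv = 13.6 km/s

In km: r₁ = 1.16 × 1.496×10^8 = 1.73536×10^8 km; r₂ = 6.46 × 1.496×10^8 = 9.66416×10^8 km.
Transfer-ellipse semi-major axis a_t = (r₁ + r₂)/2 = (1.73536×10^8 + 9.66416×10^8)/2 = 5.69976×10^8 km.
Circular speed at r₁: v₁ = √(μ/r₁) = √(1.327×10^11/1.73536×10^8) = 27.653 km/s.
Transfer-orbit speed at r₁ (vis-viva equation): v_p = √[μ(2/r₁ − 1/a_t)] = 36.008 km/s.
First burn Δv₁ = |v_p − v₁| = 8.355 km/s.
At r₂, v₂ = √(μ/r₂) = 11.718 km/s.
Transfer-orbit speed at r₂: v_a = √[μ(2/r₂ − 1/a_t)] = 6.4658 km/s.
Second burn Δv₂ = |v₂ − v_a| = 5.252 km/s.
Total Δv = Δv₁ + Δv₂ = 13.61 km/s.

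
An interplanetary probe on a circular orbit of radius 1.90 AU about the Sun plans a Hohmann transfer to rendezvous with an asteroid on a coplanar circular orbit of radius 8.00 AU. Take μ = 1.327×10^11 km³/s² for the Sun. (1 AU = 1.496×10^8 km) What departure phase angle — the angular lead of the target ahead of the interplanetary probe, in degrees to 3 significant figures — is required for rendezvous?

φ = 92.4°

In km: r₁ = 1.90 × 1.496×10^8 = 2.8424×10^8 km; r₂ = 8.00 × 1.496×10^8 = 1.1968×10^9 km.
The Hohmann ellipse has a_t = (r₁ + r₂)/2 = 7.4052×10^8 km.
The half-period of the transfer ellipse is t = π√(a_t³/μ) = 1.738×10^8 s.
The target's mean motion on its circular orbit is ω₂ = √(μ/r₂³) = 8.798×10^-9 rad/s.
Angle swept by the target during transfer: ω₂·t = 1.529 rad = 87.61°.
Arrival is 180° from departure on the ellipse, so φ = 180° − 87.61° = 92.4°.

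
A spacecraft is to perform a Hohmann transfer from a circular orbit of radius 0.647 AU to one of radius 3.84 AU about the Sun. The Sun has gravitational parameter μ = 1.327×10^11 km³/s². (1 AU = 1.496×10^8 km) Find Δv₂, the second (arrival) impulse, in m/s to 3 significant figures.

In km: r₁ = 0.647 × 1.496×10^8 = 9.67912×10^7 km; r₂ = 3.84 × 1.496×10^8 = 5.74464×10^8 km.
Semi-major axis of the transfer orbit: a_t = (9.67912×10^7 + 5.74464×10^8)/2 = 3.356276×10^8 km.
On the circular orbit at r = 5.74464×10^8 km, v_c = √(μ/r) = 15.199 km/s.
Vis-viva on the transfer ellipse at r = 5.74464×10^8 km gives v_t = √[μ(2/r − 1/a_t)] = 8.1619 km/s.
Δv₂ = |v_t − v_c| = |8.1619 − 15.199| = 7.037 km/s.

Δv₂ = 7040 m/s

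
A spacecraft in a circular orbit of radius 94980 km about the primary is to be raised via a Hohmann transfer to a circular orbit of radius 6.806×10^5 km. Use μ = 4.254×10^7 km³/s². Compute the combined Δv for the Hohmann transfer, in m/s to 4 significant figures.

Δv = 10870 m/s

Transfer-ellipse semi-major axis a_t = (r₁ + r₂)/2 = (94980 + 6.806×10^5)/2 = 3.8779×10^5 km.
Circular speed at r₁: v₁ = √(μ/r₁) = √(4.254×10^7/94980) = 21.163 km/s.
On the transfer ellipse at r₁, v² = μ(2/r − 1/a) gives v_p = √[μ(2/r₁ − 1/a_t)] = 28.037 km/s.
First burn Δv₁ = |v_p − v₁| = 6.874 km/s.
At r₂, v₂ = √(μ/r₂) = 7.906 km/s.
Transfer-orbit speed at r₂: v_a = √[μ(2/r₂ − 1/a_t)] = 3.913 km/s.
Second burn Δv₂ = |v₂ − v_a| = 3.993 km/s.
Δv = Δv₁ + Δv₂ = 6.874 + 3.993 = 10.87 km/s.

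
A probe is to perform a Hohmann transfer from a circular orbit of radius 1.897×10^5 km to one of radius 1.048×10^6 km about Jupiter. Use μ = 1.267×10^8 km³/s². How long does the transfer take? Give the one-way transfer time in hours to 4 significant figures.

t = 37.74 hours

Semi-major axis of the transfer orbit: a_t = (1.897×10^5 + 1.048×10^6)/2 = 6.1885×10^5 km.
Transfer time t = π√(a_t³/μ) = π√((6.1885×10^5)³ / 1.267×10^8) = 1.3588×10^5 s.
Converting: 1.3588×10^5 s ÷ 3600 s/hour = 37.74 hours.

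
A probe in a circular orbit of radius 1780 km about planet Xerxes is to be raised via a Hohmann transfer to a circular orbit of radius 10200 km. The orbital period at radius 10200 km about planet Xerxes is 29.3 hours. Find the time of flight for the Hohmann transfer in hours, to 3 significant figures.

t = 6.59 hours

From Kepler's third law T² = 4π²r³/μ at r = 10200 km, T = 29.3 hours = 29.3 × 3600 s = 1.0548×10^5 s: μ = 4π²r³/T² = 3765.48 km³/s².
Transfer-ellipse semi-major axis a_t = (r₁ + r₂)/2 = (1780 + 10200)/2 = 5990 km.
By Kepler's third law the transfer-orbit period is T = 2π√(a_t³/μ), so t = T/2 = 23730 s.
Converting: 23730 s ÷ 3600 s/hour = 6.59 hours.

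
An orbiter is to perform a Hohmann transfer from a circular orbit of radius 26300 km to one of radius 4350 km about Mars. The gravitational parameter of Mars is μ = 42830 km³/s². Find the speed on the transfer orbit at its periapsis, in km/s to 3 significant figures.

The Hohmann ellipse has a_t = (r₁ + r₂)/2 = 15325 km.
The periapsis of the transfer ellipse is at r = 4350 km.
Vis-viva: v = √[μ(2/r − 1/a_t)] = √[42830 × (2/4350 − 1/15325)] = 4.111 km/s.

v = 4.11 km/s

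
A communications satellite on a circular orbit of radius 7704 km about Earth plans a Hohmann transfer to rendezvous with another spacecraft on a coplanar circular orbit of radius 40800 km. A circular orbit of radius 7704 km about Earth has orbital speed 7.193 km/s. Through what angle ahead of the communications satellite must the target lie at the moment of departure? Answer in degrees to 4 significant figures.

From the circular-orbit relation v² = μ/r at r = 7704 km: μ = v²r = (7.193)² × 7704 = 3.98599×10^5 km³/s².
Semi-major axis of the transfer orbit: a_t = (7704 + 40800)/2 = 24252 km.
The half-period of the transfer ellipse is t = π√(a_t³/μ) = 18793 s.
Target angular speed ω₂ = √(μ/r₂³) = 7.6609×10^-5 rad/s.
Angle swept by the target during transfer: ω₂·t = 1.4397 rad = 82.49°.
Arrival is 180° from departure on the ellipse, so φ = 180° − 82.49° = 97.51°.

φ = 97.51°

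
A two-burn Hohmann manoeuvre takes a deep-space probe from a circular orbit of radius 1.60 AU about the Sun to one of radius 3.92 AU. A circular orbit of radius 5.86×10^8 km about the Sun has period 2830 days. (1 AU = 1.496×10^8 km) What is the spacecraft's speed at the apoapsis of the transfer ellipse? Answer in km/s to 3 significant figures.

From Kepler's third law T² = 4π²r³/μ at r = 5.86×10^8 km, T = 2830 days = 2830 × 86400 s = 2.44512×10^8 s: μ = 4π²r³/T² = 1.32878×10^11 km³/s².
In km: r₁ = 1.60 × 1.496×10^8 = 2.3936×10^8 km; r₂ = 3.92 × 1.496×10^8 = 5.86432×10^8 km.
Semi-major axis of the transfer orbit: a_t = (2.3936×10^8 + 5.86432×10^8)/2 = 4.12896×10^8 km.
At apoapsis, r = 5.86432×10^8 km.
Vis-viva: v = √[μ(2/r − 1/a_t)] = √[1.32878×10^11 × (2/5.86432×10^8 − 1/4.12896×10^8)] = 11.46 km/s.

v = 11.5 km/s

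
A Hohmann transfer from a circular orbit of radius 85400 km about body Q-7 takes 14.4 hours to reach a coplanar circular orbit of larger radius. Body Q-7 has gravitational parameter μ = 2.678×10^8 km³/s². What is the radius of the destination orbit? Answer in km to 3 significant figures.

Transfer time t = 14.4 hours = 51840 s, and t = π√(a_t³/μ).
So a_t = (μ t²/π²)^(1/3) = (2.678×10^8 × (51840)² / π²)^(1/3) = 4.1778×10^5 km.
Since a_t = (r₁ + r₂)/2, r₂ = 2a_t − r₁ = 2×4.1778×10^5 − 85400 = 7.5016×10^5 km.

r₂ = 7.50×10^5 km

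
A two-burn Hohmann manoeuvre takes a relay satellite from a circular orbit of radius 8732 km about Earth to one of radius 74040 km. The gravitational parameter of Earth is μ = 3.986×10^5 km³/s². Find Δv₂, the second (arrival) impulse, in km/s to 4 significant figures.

Δv₂ = 1.254 km/s

The Hohmann ellipse has a_t = (r₁ + r₂)/2 = 41386 km.
On the circular orbit at r = 74040 km, v_c = √(μ/r) = 2.320 km/s.
Transfer-orbit speed at the same r (vis-viva, a = a_t): v_t = √[μ(2/r − 1/a_t)] = 1.066 km/s.
Δv₂ = |v_t − v_c| = |1.066 − 2.320| = 1.254 km/s.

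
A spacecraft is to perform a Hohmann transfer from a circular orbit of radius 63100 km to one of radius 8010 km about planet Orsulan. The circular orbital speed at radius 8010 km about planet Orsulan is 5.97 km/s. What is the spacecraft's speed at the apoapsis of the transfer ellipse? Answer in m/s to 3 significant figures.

From the circular-orbit relation v² = μ/r at r = 8010 km: μ = v²r = (5.97)² × 8010 = 2.85484×10^5 km³/s².
The Hohmann ellipse has a_t = (r₁ + r₂)/2 = 35555 km.
At apoapsis, r = 63100 km.
From the vis-viva equation, v = √[μ(2/r − 1/a_t)] = 1.010 km/s.

v = 1010 m/s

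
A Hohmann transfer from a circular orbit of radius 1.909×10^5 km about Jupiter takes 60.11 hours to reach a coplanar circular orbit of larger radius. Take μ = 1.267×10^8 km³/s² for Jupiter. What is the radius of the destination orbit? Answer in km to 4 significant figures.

Transfer time t = 60.11 hours = 2.16396×10^5 s, and t = π√(a_t³/μ).
So a_t = (μ t²/π²)^(1/3) = (1.267×10^8 × (2.16396×10^5)² / π²)^(1/3) = 8.4397×10^5 km.
Since a_t = (r₁ + r₂)/2, r₂ = 2a_t − r₁ = 2×8.4397×10^5 − 1.909×10^5 = 1.49704×10^6 km.

r₂ = 1.497×10^6 km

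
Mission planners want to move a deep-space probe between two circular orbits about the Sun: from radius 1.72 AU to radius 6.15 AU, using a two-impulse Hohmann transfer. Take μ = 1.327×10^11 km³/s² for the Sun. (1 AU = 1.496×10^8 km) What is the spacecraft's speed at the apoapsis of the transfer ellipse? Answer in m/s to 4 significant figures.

In km: r₁ = 1.72 × 1.496×10^8 = 2.57312×10^8 km; r₂ = 6.15 × 1.496×10^8 = 9.2004×10^8 km.
The Hohmann ellipse has a_t = (r₁ + r₂)/2 = 5.88676×10^8 km.
The apoapsis of the transfer ellipse is at r = 9.2004×10^8 km.
From the vis-viva equation, v = √[μ(2/r − 1/a_t)] = 7.940 km/s.

v = 7940 m/s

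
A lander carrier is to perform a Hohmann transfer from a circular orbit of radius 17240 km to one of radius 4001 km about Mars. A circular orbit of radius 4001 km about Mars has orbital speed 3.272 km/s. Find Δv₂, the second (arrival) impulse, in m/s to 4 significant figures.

From the circular-orbit relation v² = μ/r at r = 4001 km: μ = v²r = (3.272)² × 4001 = 42834.6 km³/s².
Semi-major axis of the transfer orbit: a_t = (17240 + 4001)/2 = 10620.5 km.
On the circular orbit at r = 4001 km, v_c = √(μ/r) = 3.2720 km/s.
Vis-viva on the transfer ellipse at r = 4001 km gives v_t = √[μ(2/r − 1/a_t)] = 4.1688 km/s.
Δv₂ = |v_t − v_c| = |4.1688 − 3.2720| = 0.8968 km/s.

Δv₂ = 896.8 m/s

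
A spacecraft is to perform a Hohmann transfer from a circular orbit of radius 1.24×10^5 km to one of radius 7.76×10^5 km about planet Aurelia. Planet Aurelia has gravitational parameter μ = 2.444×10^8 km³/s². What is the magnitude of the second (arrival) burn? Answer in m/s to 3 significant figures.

The Hohmann ellipse has a_t = (r₁ + r₂)/2 = 4.500×10^5 km.
On the circular orbit at r = 7.760×10^5 km, v_c = √(μ/r) = 17.747 km/s.
Vis-viva on the transfer ellipse at r = 7.760×10^5 km gives v_t = √[μ(2/r − 1/a_t)] = 9.3159 km/s.
Δv₂ = |v_t − v_c| = |9.3159 − 17.747| = 8.431 km/s.

Δv₂ = 8430 m/s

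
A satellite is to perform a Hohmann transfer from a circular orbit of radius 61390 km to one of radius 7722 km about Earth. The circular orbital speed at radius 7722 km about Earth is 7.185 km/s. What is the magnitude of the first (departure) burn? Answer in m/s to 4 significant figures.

Δv₁ = 1344 m/s

From the circular-orbit relation v² = μ/r at r = 7722 km: μ = v²r = (7.185)² × 7722 = 3.98642×10^5 km³/s².
Transfer-ellipse semi-major axis a_t = (r₁ + r₂)/2 = (61390 + 7722)/2 = 34556 km.
Circular speed at r = 61390 km: v_c = √(μ/r) = 2.5483 km/s.
Transfer-orbit speed at the same r (vis-viva, a = a_t): v_t = √[μ(2/r − 1/a_t)] = 1.2046 km/s.
Δv₁ = |v_t − v_c| = |1.2046 − 2.5483| = 1.344 km/s.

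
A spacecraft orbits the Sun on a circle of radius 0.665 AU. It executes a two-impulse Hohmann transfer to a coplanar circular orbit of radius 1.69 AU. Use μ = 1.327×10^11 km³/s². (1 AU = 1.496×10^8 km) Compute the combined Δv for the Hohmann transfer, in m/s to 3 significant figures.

Δv = 12900 m/s

In km: r₁ = 0.665 × 1.496×10^8 = 9.9484×10^7 km; r₂ = 1.69 × 1.496×10^8 = 2.52824×10^8 km.
Transfer-ellipse semi-major axis a_t = (r₁ + r₂)/2 = (9.9484×10^7 + 2.52824×10^8)/2 = 1.76154×10^8 km.
At r₁ the circular-orbit speed is v₁ = √(μ/r₁) = 36.522 km/s.
Transfer-orbit speed at r₁ (vis-viva equation): v_p = √[μ(2/r₁ − 1/a_t)] = 43.754 km/s.
First burn Δv₁ = |v_p − v₁| = 7.2320 km/s.
Circular speed at r₂: v₂ = √(μ/r₂) = 22.9101 km/s.
Transfer-orbit speed at r₂: v_a = √[μ(2/r₂ − 1/a_t)] = 17.2170 km/s.
Second burn Δv₂ = |v₂ − v_a| = 5.6931 km/s.
Total Δv = Δv₁ + Δv₂ = 12.93 km/s.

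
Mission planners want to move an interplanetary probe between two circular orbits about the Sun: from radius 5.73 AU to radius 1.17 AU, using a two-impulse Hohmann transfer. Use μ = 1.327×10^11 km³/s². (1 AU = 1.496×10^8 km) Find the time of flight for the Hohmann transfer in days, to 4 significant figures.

In km: r₁ = 5.73 × 1.496×10^8 = 8.57208×10^8 km; r₂ = 1.17 × 1.496×10^8 = 1.75032×10^8 km.
The Hohmann ellipse has a_t = (r₁ + r₂)/2 = 5.1612×10^8 km.
By Kepler's third law the transfer-orbit period is T = 2π√(a_t³/μ), so t = T/2 = 1.011×10^8 s.
Converting: 1.011×10^8 s ÷ 86400 s/day = 1170 days.

t = 1170 days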